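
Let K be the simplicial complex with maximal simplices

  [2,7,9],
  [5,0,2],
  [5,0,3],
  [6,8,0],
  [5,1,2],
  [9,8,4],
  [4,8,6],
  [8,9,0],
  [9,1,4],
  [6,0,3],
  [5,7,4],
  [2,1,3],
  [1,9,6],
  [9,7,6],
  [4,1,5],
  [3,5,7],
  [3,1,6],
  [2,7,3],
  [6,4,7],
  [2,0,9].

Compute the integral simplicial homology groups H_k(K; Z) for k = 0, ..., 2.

Take the total order 0 < 1 < 2 < 3 < 4 < 5 < 6 < 7 < 8 < 9 on the vertex set. Then K (dimension 2) consists of the simplices:

  0-simplices (10): [0], [1], [2], [3], [4], [5], [6], [7], [8], [9]
  1-simplices (30): (30 of them)
  2-simplices (20): (20 of them)

giving chain groups C_0 ≅ Z^10, C_1 ≅ Z^30, C_2 ≅ Z^20.

The boundary map ∂_1: C_1 → C_0 maps an edge to its endpoints' difference, ∂[p,q] = q − p.
This gives a 10×30 integer matrix of rank 9; reducing to Smith normal form yields diagonal entries (1,1,1,1,1,1,1,1,1).

Boundary ∂_2: C_2 → C_1 sends each 2-simplex [p,q,r] to [q,r] − [p,r] + [p,q]. For instance
  ∂[1,4,5] = [4,5] − [1,5] + [1,4],
  ∂[1,3,6] = [3,6] − [1,6] + [1,3].
As a 30×20 matrix over Z this has rank 20, with invariant factors (1,1,1,1,1,1,1,1,1,1,1,1,1,1,1,1,1,1,1,2).

Computing H_k = (kernel of ∂_k) / (image of ∂_{k+1}):

  H_0: rank C_0 − rank ∂_1 = 10 − 9 = 1, and the invariant factors of ∂_1 are all 1, so H_0 ≅ Z.
  H_1: rank ker ∂_1 − rank ∂_2 = (30 − 9) − 20 = 1, and ∂_2 has invariant factor 2 > 1, so H_1 ≅ Z × Z/2.
  H_2: rank ker ∂_2 − rank ∂_3 = (20 − 20) − 0 = 0, and there is no ∂_3, so H_2 ≅ 0.

H_0 = Z,  H_1 = Z × Z/2,  H_2 = 0.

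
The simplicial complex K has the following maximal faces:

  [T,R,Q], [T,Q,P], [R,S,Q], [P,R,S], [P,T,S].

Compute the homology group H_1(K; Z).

Take the total order P < Q < R < S < T on the vertex set. Then K (dimension 2) consists of the simplices:

  0-simplices (5): P, Q, R, S, T
  1-simplices (10): PQ, PR, PS, PT, QR, QS, QT, RS, RT, ST
  2-simplices (5): PQT, PRS, PST, QRS, QRT

so the chain groups are C_0 ≅ Z^5, C_1 ≅ Z^10, C_2 ≅ Z^5.

The boundary map ∂_1: C_1 → C_0 sends each edge [p,q] (with p < q) to q − p. For instance
  ∂RT = T − R.
The 5×10 boundary matrix has rank 4 and Smith normal form diag(1,1,1,1).

The boundary map ∂_2: C_2 → C_1 maps a triangle to the signed sum of its edges. For instance
  ∂PRS = RS − PS + PR,
  ∂PQT = QT − PT + PQ.
The 10×5 boundary matrix has rank 5 and Smith normal form diag(1,1,1,1,1).

From H_k ≅ ker(∂_k) / im(∂_{k+1}) we obtain:

  H_1: rank ker ∂_1 − rank ∂_2 = (10 − 4) − 5 = 1, and the invariant factors of ∂_2 are all 1, so H_1 = Z.

H_1 = Z.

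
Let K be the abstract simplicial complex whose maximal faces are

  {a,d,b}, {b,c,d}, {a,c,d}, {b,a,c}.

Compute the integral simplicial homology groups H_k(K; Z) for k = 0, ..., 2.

H_0 ≅ Z,  H_1 = 0,  H_2 ≅ Z.

Fix the vertex order a < b < c < d and write every simplex with vertices in increasing order. Then dim K = 2 and the simplices of K are:

  0-simplices (4): a, b, c, d
  1-simplices (6): ab, ac, ad, bc, bd, cd
  2-simplices (4): abc, abd, acd, bcd

Hence C_0 ≅ Z^4, C_1 ≅ Z^6, C_2 ≅ Z^4.

The boundary map ∂_1: C_1 → C_0 maps an edge to its endpoints' difference, ∂[p,q] = q − p. For instance
  ∂cd = d − c.
This gives a 4×6 integer matrix of rank 3; reducing to Smith normal form yields diagonal entries (1,1,1).

Boundary ∂_2: C_2 → C_1 maps a triangle to the signed sum of its edges. For instance
  ∂acd = cd − ad + ac,
  ∂bcd = cd − bd + bc.
The 6×4 boundary matrix has rank 3 and Smith normal form diag(1,1,1).

From H_k ≅ ker(∂_k) / im(∂_{k+1}) we obtain:

  H_0: rank C_0 − rank ∂_1 = 4 − 3 = 1, and the invariant factors of ∂_1 are all 1, so H_0 ≅ Z.
  H_1: rank ker ∂_1 − rank ∂_2 = (6 − 3) − 3 = 0, and the invariant factors of ∂_2 are all 1, so H_1 ≅ 0.
  H_2: rank ker ∂_2 − rank ∂_3 = (4 − 3) − 0 = 1, and there is no ∂_3, so H_2 ≅ Z.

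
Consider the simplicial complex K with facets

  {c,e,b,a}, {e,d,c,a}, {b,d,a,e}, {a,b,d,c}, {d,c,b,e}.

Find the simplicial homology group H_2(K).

Take the total order a < b < c < d < e on the vertex set. Then K (dimension 3) consists of the simplices:

  0-simplices (5): a, b, c, d, e
  1-simplices (10): ab, ac, ad, ae, bc, bd, be, cd, ce, de
  2-simplices (10): abc, abd, abe, acd, ace, ade, bcd, bce, bde, cde
  3-simplices (5): abcd, abce, abde, acde, bcde

giving chain groups C_0 ≅ Z^5, C_1 ≅ Z^10, C_2 ≅ Z^10, C_3 ≅ Z^5.

∂_1: C_1 → C_0 sends each edge [p,q] (with p < q) to q − p. For instance
  ∂ae = e − a.
As a 5×10 matrix over Z this has rank 4, with invariant factors (1,1,1,1).

∂_2: C_2 → C_1 sends each 2-simplex [p,q,r] to [q,r] − [p,r] + [p,q]. For instance
  ∂ade = de − ae + ad,
  ∂abd = bd − ad + ab.
The 10×10 boundary matrix has rank 6 and Smith normal form diag(1,1,1,1,1,1).

Boundary ∂_3: C_3 → C_2 sends each 3-simplex σ to the alternating sum Σ_i (−1)^i (σ with its i-th vertex removed). For instance
  ∂bcde = cde − bde + bce − bcd,
  ∂abcd = bcd − acd + abd − abc.
This gives a 10×5 integer matrix of rank 4; reducing to Smith normal form yields diagonal entries (1,1,1,1).

From H_k ≅ ker(∂_k) / im(∂_{k+1}) we obtain:

  H_2: rank ker ∂_2 − rank ∂_3 = (10 − 6) − 4 = 0, and the invariant factors of ∂_3 are all 1, so H_2 ≅ 0.

(K is a triangulation of the 3-sphere S^3.)

H_2 = 0.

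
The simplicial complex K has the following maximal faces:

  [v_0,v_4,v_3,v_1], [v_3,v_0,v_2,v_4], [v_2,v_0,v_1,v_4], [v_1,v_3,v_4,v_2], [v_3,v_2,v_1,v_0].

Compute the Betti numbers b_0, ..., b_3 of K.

b_0 = 1, b_1 = 0, b_2 = 0, b_3 = 1.

Fix the vertex order v_0 < v_1 < v_2 < v_3 < v_4 and write every simplex with vertices in increasing order. Then dim K = 3 and the simplices of K are:

  0-simplices (5): [v_0], [v_1], [v_2], [v_3], [v_4]
  1-simplices (10): [v_0,v_1], [v_0,v_2], [v_0,v_3], [v_0,v_4], [v_1,v_2], [v_1,v_3], [v_1,v_4], [v_2,v_3], [v_2,v_4], [v_3,v_4]
  2-simplices (10): [v_0,v_1,v_2], [v_0,v_1,v_3], [v_0,v_1,v_4], [v_0,v_2,v_3], [v_0,v_2,v_4], [v_0,v_3,v_4], [v_1,v_2,v_3], [v_1,v_2,v_4], [v_1,v_3,v_4], [v_2,v_3,v_4]
  3-simplices (5): [v_0,v_1,v_2,v_3], [v_0,v_1,v_2,v_4], [v_0,v_1,v_3,v_4], [v_0,v_2,v_3,v_4], [v_1,v_2,v_3,v_4]

giving chain groups C_0 ≅ Z^5, C_1 ≅ Z^10, C_2 ≅ Z^10, C_3 ≅ Z^5.

Boundary ∂_1: C_1 → C_0 sends each edge [p,q] (with p < q) to q − p. For instance
  ∂[v_1,v_2] = [v_2] − [v_1].
The 5×10 boundary matrix has rank 4 and Smith normal form diag(1,1,1,1).

Boundary ∂_2: C_2 → C_1 sends each 2-simplex [p,q,r] to [q,r] − [p,r] + [p,q]. For instance
  ∂[v_1,v_3,v_4] = [v_3,v_4] − [v_1,v_4] + [v_1,v_3],
  ∂[v_0,v_2,v_3] = [v_2,v_3] − [v_0,v_3] + [v_0,v_2].
As a 10×10 matrix over Z this has rank 6, with invariant factors (1,1,1,1,1,1).

Boundary ∂_3: C_3 → C_2 sends each 3-simplex σ to the alternating sum Σ_i (−1)^i (σ with its i-th vertex removed). For instance
  ∂[v_0,v_1,v_2,v_4] = [v_1,v_2,v_4] − [v_0,v_2,v_4] + [v_0,v_1,v_4] − [v_0,v_1,v_2],
  ∂[v_0,v_2,v_3,v_4] = [v_2,v_3,v_4] − [v_0,v_3,v_4] + [v_0,v_2,v_4] − [v_0,v_2,v_3].
The 10×5 boundary matrix has rank 4 and Smith normal form diag(1,1,1,1).

Now H_k = ker ∂_k / im ∂_{k+1}, so:

  H_0: rank C_0 − rank ∂_1 = 5 − 4 = 1, and the invariant factors of ∂_1 are all 1, so H_0 ≅ Z.
  H_1: rank ker ∂_1 − rank ∂_2 = (10 − 4) − 6 = 0, and the invariant factors of ∂_2 are all 1, so H_1 ≅ 0.
  H_2: rank ker ∂_2 − rank ∂_3 = (10 − 6) − 4 = 0, and the invariant factors of ∂_3 are all 1, so H_2 ≅ 0.
  H_3: rank ker ∂_3 − rank ∂_4 = (5 − 4) − 0 = 1, and there is no ∂_4, so H_3 ≅ Z.

Hence the Betti numbers are b_0 = 1, b_1 = 0, b_2 = 0, b_3 = 1.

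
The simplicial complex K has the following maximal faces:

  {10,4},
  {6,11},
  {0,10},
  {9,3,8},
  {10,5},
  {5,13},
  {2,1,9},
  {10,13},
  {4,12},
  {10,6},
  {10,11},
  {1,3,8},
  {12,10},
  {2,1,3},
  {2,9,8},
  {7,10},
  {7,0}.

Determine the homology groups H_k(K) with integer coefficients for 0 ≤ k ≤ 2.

H_0 ≅ Z^2,  H_1 ≅ Z^5,  H_2 = 0.

Order the vertices as 0 < 1 < 2 < 3 < 4 < 5 < 6 < 7 < 8 < 9 < 10 < 11 < 12 < 13. Listing each simplex with vertices in this order, K has dimension 2 with simplices:

  0-simplices (14): [0], [1], [2], [3], [4], [5], [6], [7], [8], [9], [10], [11], [12], [13]
  1-simplices (22): (22 of them)
  2-simplices (5): [1,2,3], [1,2,9], [1,3,8], [2,8,9], [3,8,9]

giving chain groups C_0 ≅ Z^14, C_1 ≅ Z^22, C_2 ≅ Z^5.

The boundary map ∂_1: C_1 → C_0 maps an edge to its endpoints' difference, ∂[p,q] = q − p. For instance
  ∂[1,2] = [2] − [1].
This gives a 14×22 integer matrix of rank 12; reducing to Smith normal form yields diagonal entries (1,1,1,1,1,1,1,1,1,1,1,1).

Boundary ∂_2: C_2 → C_1 maps a triangle to the signed sum of its edges. For instance
  ∂[1,2,9] = [2,9] − [1,9] + [1,2],
  ∂[3,8,9] = [8,9] − [3,9] + [3,8].
As a 22×5 matrix over Z this has rank 5, with invariant factors (1,1,1,1,1).

Reading off H_k = ker ∂_k / im ∂_{k+1}:

  H_0: rank C_0 − rank ∂_1 = 14 − 12 = 2, and the invariant factors of ∂_1 are all 1, so H_0 ≅ Z^2.
  H_1: rank ker ∂_1 − rank ∂_2 = (22 − 12) − 5 = 5, and the invariant factors of ∂_2 are all 1, so H_1 ≅ Z^5.
  H_2: rank ker ∂_2 − rank ∂_3 = (5 − 5) − 0 = 0, and there is no ∂_3, so H_2 ≅ 0.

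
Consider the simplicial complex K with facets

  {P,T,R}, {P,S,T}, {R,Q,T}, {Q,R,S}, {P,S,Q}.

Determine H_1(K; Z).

Fix the vertex order P < Q < R < S < T and write every simplex with vertices in increasing order. Then dim K = 2 and the simplices of K are:

  0-simplices (5): P, Q, R, S, T
  1-simplices (10): PQ, PR, PS, PT, QR, QS, QT, RS, RT, ST
  2-simplices (5): PQS, PRT, PST, QRS, QRT

so the chain groups are C_0 ≅ Z^5, C_1 ≅ Z^10, C_2 ≅ Z^5.

∂_1: C_1 → C_0 is given by ∂[p,q] = [q] − [p]. For instance
  ∂QT = T − Q.
The resulting 5×10 matrix has rank 4, and its Smith normal form has invariant factors (1,1,1,1).

∂_2: C_2 → C_1 maps a triangle to the signed sum of its edges. For instance
  ∂PRT = RT − PT + PR,
  ∂QRS = RS − QS + QR.
The resulting 10×5 matrix has rank 5, and its Smith normal form has invariant factors (1,1,1,1,1).

From H_k ≅ ker(∂_k) / im(∂_{k+1}) we obtain:

  H_1: rank ker ∂_1 − rank ∂_2 = (10 − 4) − 5 = 1, and the invariant factors of ∂_2 are all 1, so H_1 = Z.

(K is a triangulation of the Möbius band.)

H_1 ≅ Z.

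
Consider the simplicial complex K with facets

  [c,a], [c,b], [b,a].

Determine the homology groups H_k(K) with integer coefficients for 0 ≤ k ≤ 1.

Fix the vertex order a < b < c and write every simplex with vertices in increasing order. Then dim K = 1 and the simplices of K are:

  0-simplices (3): a, b, c
  1-simplices (3): ab, ac, bc

giving chain groups C_0 ≅ Z^3, C_1 ≅ Z^3.

Boundary ∂_1: C_1 → C_0 is given by ∂[p,q] = [q] − [p].
The resulting 3×3 matrix has rank 2, and its Smith normal form has invariant factors (1,1).

Now H_k = ker ∂_k / im ∂_{k+1}, so:

  H_0: rank C_0 − rank ∂_1 = 3 − 2 = 1, and the invariant factors of ∂_1 are all 1, so H_0 = Z.
  H_1: rank ker ∂_1 − rank ∂_2 = (3 − 2) − 0 = 1, and there is no ∂_2, so H_1 = Z.

H_0 ≅ Z,  H_1 ≅ Z.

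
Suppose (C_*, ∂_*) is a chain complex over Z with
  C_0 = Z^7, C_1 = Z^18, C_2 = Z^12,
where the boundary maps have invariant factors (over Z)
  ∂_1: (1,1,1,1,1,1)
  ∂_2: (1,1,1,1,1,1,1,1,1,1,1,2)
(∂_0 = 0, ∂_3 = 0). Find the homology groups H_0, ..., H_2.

H_0 ≅ Z,  H_1 ≅ Z/2Z,  H_2 = 0.

H_0: b_0 = 7 − 0 − 6 = 1; torsion from ∂_1 factors > 1: none. So H_0 ≅ Z.
H_1: b_1 = 18 − 6 − 12 = 0; torsion from ∂_2 factors > 1: [2]. So H_1 ≅ Z/2Z.
H_2: b_2 = 12 − 12 − 0 = 0; torsion from ∂_3 factors > 1: none. So H_2 ≅ 0.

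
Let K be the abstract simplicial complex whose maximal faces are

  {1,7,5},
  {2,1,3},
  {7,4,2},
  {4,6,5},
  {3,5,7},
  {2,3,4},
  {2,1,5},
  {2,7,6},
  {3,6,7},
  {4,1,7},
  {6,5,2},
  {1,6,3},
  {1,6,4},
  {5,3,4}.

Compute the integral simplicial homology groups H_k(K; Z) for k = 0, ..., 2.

Take the total order 1 < 2 < 3 < 4 < 5 < 6 < 7 on the vertex set. Then K (dimension 2) consists of the simplices:

  0-simplices (7): [1], [2], [3], [4], [5], [6], [7]
  1-simplices (21): [1,2], [1,3], [1,4], [1,5], [1,6], [1,7], [2,3], [2,4], [2,5], [2,6], [2,7], [3,4], [3,5], [3,6], [3,7], [4,5], [4,6], [4,7], [5,6], [5,7], [6,7]
  2-simplices (14): [1,2,3], [1,2,5], [1,3,6], [1,4,6], [1,4,7], [1,5,7], [2,3,4], [2,4,7], [2,5,6], [2,6,7], [3,4,5], [3,5,7], [3,6,7], [4,5,6]

Hence C_0 ≅ Z^7, C_1 ≅ Z^21, C_2 ≅ Z^14.

∂_1: C_1 → C_0 sends each edge [p,q] (with p < q) to q − p.
As a 7×21 matrix over Z this has rank 6, with invariant factors (1,1,1,1,1,1).

The boundary map ∂_2: C_2 → C_1 sends each 2-simplex [p,q,r] to [q,r] − [p,r] + [p,q]. For instance
  ∂[2,5,6] = [5,6] − [2,6] + [2,5],
  ∂[1,4,6] = [4,6] − [1,6] + [1,4].
This gives a 21×14 integer matrix of rank 13; reducing to Smith normal form yields diagonal entries (1,1,1,1,1,1,1,1,1,1,1,1,1).

Reading off H_k = ker ∂_k / im ∂_{k+1}:

  H_0: rank C_0 − rank ∂_1 = 7 − 6 = 1, and the invariant factors of ∂_1 are all 1, so H_0 = Z.
  H_1: rank ker ∂_1 − rank ∂_2 = (21 − 6) − 13 = 2, and the invariant factors of ∂_2 are all 1, so H_1 = Z^2.
  H_2: rank ker ∂_2 − rank ∂_3 = (14 − 13) − 0 = 1, and there is no ∂_3, so H_2 = Z.

H_0 ≅ Z,  H_1 ≅ Z^2,  H_2 ≅ Z.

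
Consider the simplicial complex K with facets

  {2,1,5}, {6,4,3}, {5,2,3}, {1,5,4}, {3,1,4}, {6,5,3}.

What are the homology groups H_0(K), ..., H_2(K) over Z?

We work with the vertex ordering 1 < 2 < 3 < 4 < 5 < 6. The simplices of K, each written with vertices in increasing order, are:

  0-simplices (6): [1], [2], [3], [4], [5], [6]
  1-simplices (12): [1,2], [1,3], [1,4], [1,5], [2,3], [2,5], [3,4], [3,5], [3,6], [4,5], [4,6], [5,6]
  2-simplices (6): [1,2,5], [1,3,4], [1,4,5], [2,3,5], [3,4,6], [3,5,6]

giving chain groups C_0 ≅ Z^6, C_1 ≅ Z^12, C_2 ≅ Z^6.

∂_1: C_1 → C_0 is given by ∂[p,q] = [q] − [p]. For instance
  ∂[1,4] = [4] − [1].
The 6×12 boundary matrix has rank 5 and Smith normal form diag(1,1,1,1,1).

Boundary ∂_2: C_2 → C_1 maps a triangle to the signed sum of its edges. For instance
  ∂[2,3,5] = [3,5] − [2,5] + [2,3],
  ∂[1,2,5] = [2,5] − [1,5] + [1,2].
As a 12×6 matrix over Z this has rank 6, with invariant factors (1,1,1,1,1,1).

Computing H_k = (kernel of ∂_k) / (image of ∂_{k+1}):

  H_0: rank C_0 − rank ∂_1 = 6 − 5 = 1, and the invariant factors of ∂_1 are all 1, so H_0 = Z.
  H_1: rank ker ∂_1 − rank ∂_2 = (12 − 5) − 6 = 1, and the invariant factors of ∂_2 are all 1, so H_1 = Z.
  H_2: rank ker ∂_2 − rank ∂_3 = (6 − 6) − 0 = 0, and there is no ∂_3, so H_2 = 0.

As a check, the Euler characteristic is 6 − 12 + 6 = 0, which agrees with 1 − 1 + 0 = 0.
(K is a triangulation of the cylinder S^1 x I.)

H_0 ≅ Z,  H_1 ≅ Z,  H_2 = 0.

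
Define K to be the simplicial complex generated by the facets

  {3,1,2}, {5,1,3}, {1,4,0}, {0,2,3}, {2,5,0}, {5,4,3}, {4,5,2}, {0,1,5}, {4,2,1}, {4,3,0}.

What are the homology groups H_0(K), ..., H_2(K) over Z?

H_0 = Z,  H_1 = Z/2,  H_2 = 0.

Fix the vertex order 0 < 1 < 2 < 3 < 4 < 5 and write every simplex with vertices in increasing order. Then dim K = 2 and the simplices of K are:

  0-simplices (6): [0], [1], [2], [3], [4], [5]
  1-simplices (15): [0,1], [0,2], [0,3], [0,4], [0,5], [1,2], [1,3], [1,4], [1,5], [2,3], [2,4], [2,5], [3,4], [3,5], [4,5]
  2-simplices (10): [0,1,4], [0,1,5], [0,2,3], [0,2,5], [0,3,4], [1,2,3], [1,2,4], [1,3,5], [2,4,5], [3,4,5]

giving chain groups C_0 ≅ Z^6, C_1 ≅ Z^15, C_2 ≅ Z^10.

∂_1: C_1 → C_0 sends each edge [p,q] (with p < q) to q − p. For instance
  ∂[1,5] = [5] − [1].
As a 6×15 matrix over Z this has rank 5, with invariant factors (1,1,1,1,1).

The boundary map ∂_2: C_2 → C_1 acts by ∂[p,q,r] = [q,r] − [p,r] + [p,q]. For instance
  ∂[0,1,5] = [1,5] − [0,5] + [0,1],
  ∂[0,2,5] = [2,5] − [0,5] + [0,2].
The 15×10 boundary matrix has rank 10 and Smith normal form diag(1,1,1,1,1,1,1,1,1,2).

Reading off H_k = ker ∂_k / im ∂_{k+1}:

  H_0: rank C_0 − rank ∂_1 = 6 − 5 = 1, and the invariant factors of ∂_1 are all 1, so H_0 ≅ Z.
  H_1: rank ker ∂_1 − rank ∂_2 = (15 − 5) − 10 = 0, and ∂_2 has invariant factor 2 > 1, so H_1 ≅ Z/2.
  H_2: rank ker ∂_2 − rank ∂_3 = (10 − 10) − 0 = 0, and there is no ∂_3, so H_2 ≅ 0.

As a check, the Euler characteristic is 6 − 15 + 10 = 1, which agrees with 1 − 0 + 0 = 1.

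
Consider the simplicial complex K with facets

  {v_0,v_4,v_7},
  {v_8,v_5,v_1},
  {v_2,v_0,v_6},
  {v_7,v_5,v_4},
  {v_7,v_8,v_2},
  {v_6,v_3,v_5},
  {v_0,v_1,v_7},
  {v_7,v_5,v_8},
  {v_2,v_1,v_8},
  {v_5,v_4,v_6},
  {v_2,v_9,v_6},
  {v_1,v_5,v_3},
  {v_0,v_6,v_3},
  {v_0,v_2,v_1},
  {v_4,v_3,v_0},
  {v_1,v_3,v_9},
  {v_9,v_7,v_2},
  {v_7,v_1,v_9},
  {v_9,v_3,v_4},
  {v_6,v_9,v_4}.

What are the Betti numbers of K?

b_0 = 1, b_1 = 1, b_2 = 0.

Take the total order v_0 < v_1 < v_2 < v_3 < v_4 < v_5 < v_6 < v_7 < v_8 < v_9 on the vertex set. Then K (dimension 2) consists of the simplices:

  0-simplices (10): [v_0], [v_1], [v_2], [v_3], [v_4], [v_5], [v_6], [v_7], [v_8], [v_9]
  1-simplices (30): (30 of them)
  2-simplices (20): (20 of them)

Hence C_0 ≅ Z^10, C_1 ≅ Z^30, C_2 ≅ Z^20.

The boundary map ∂_1: C_1 → C_0 is given by ∂[p,q] = [q] − [p].
This gives a 10×30 integer matrix of rank 9; reducing to Smith normal form yields diagonal entries (1,1,1,1,1,1,1,1,1).

Boundary ∂_2: C_2 → C_1 acts by ∂[p,q,r] = [q,r] − [p,r] + [p,q]. For instance
  ∂[v_2,v_7,v_9] = [v_7,v_9] − [v_2,v_9] + [v_2,v_7],
  ∂[v_3,v_4,v_9] = [v_4,v_9] − [v_3,v_9] + [v_3,v_4].
This gives a 30×20 integer matrix of rank 20; reducing to Smith normal form yields diagonal entries (1,1,1,1,1,1,1,1,1,1,1,1,1,1,1,1,1,1,1,2).

Now H_k = ker ∂_k / im ∂_{k+1}, so:

  H_0: rank C_0 − rank ∂_1 = 10 − 9 = 1, and the invariant factors of ∂_1 are all 1, so H_0 ≅ Z.
  H_1: rank ker ∂_1 − rank ∂_2 = (30 − 9) − 20 = 1, and ∂_2 has invariant factor 2 > 1, so H_1 ≅ Z ⊕ Z/2Z.
  H_2: rank ker ∂_2 − rank ∂_3 = (20 − 20) − 0 = 0, and there is no ∂_3, so H_2 ≅ 0.

As a check, the Euler characteristic is 10 − 30 + 20 = 0, which agrees with 1 − 1 + 0 = 0.

Hence the Betti numbers are b_0 = 1, b_1 = 1, b_2 = 0.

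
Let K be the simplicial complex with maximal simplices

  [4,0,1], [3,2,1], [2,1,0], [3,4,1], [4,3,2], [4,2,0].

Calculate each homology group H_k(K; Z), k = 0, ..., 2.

We work with the vertex ordering 0 < 1 < 2 < 3 < 4. The simplices of K, each written with vertices in increasing order, are:

  0-simplices (5): [0], [1], [2], [3], [4]
  1-simplices (9): [0,1], [0,2], [0,4], [1,2], [1,3], [1,4], [2,3], [2,4], [3,4]
  2-simplices (6): [0,1,2], [0,1,4], [0,2,4], [1,2,3], [1,3,4], [2,3,4]

giving chain groups C_0 ≅ Z^5, C_1 ≅ Z^9, C_2 ≅ Z^6.

The boundary map ∂_1: C_1 → C_0 is given by ∂[p,q] = [q] − [p]. For instance
  ∂[1,2] = [2] − [1].
The 5×9 boundary matrix has rank 4 and Smith normal form diag(1,1,1,1).

The boundary map ∂_2: C_2 → C_1 maps a triangle to the signed sum of its edges. For instance
  ∂[0,1,4] = [1,4] − [0,4] + [0,1],
  ∂[2,3,4] = [3,4] − [2,4] + [2,3].
As a 9×6 matrix over Z this has rank 5, with invariant factors (1,1,1,1,1).

From H_k ≅ ker(∂_k) / im(∂_{k+1}) we obtain:

  H_0: rank C_0 − rank ∂_1 = 5 − 4 = 1, and the invariant factors of ∂_1 are all 1, so H_0 ≅ Z.
  H_1: rank ker ∂_1 − rank ∂_2 = (9 − 4) − 5 = 0, and the invariant factors of ∂_2 are all 1, so H_1 ≅ 0.
  H_2: rank ker ∂_2 − rank ∂_3 = (6 − 5) − 0 = 1, and there is no ∂_3, so H_2 ≅ Z.

H_0 ≅ Z,  H_1 = 0,  H_2 ≅ Z.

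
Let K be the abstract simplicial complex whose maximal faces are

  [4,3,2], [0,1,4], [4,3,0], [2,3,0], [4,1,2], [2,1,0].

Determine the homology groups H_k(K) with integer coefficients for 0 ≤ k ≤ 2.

H_0 = Z,  H_1 = 0,  H_2 = Z.

K has 5 vertices, 9 edges, 6 triangles.
rank ∂_0 = 0, rank ∂_1 = 4 ⇒ b_0 = 5 − 0 − 4 = 1; all invariant factors of ∂_1 are 1 so no torsion. So H_0 = Z.
rank ∂_1 = 4, rank ∂_2 = 5 ⇒ b_1 = 9 − 4 − 5 = 0; all invariant factors of ∂_2 are 1 so no torsion. So H_1 = 0.
rank ∂_2 = 5, rank ∂_3 = 0 ⇒ b_2 = 6 − 5 − 0 = 1. So H_2 = Z.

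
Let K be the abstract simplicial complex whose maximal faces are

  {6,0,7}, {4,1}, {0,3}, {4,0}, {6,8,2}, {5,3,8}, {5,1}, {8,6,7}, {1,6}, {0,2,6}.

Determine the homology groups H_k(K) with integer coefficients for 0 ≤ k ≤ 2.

H_0 ≅ Z,  H_1 ≅ Z^3,  H_2 = 0.

We work with the vertex ordering 0 < 1 < 2 < 3 < 4 < 5 < 6 < 7 < 8. The simplices of K, each written with vertices in increasing order, are:

  0-simplices (9): [0], [1], [2], [3], [4], [5], [6], [7], [8]
  1-simplices (16): [0,2], [0,3], [0,4], [0,6], [0,7], [1,4], [1,5], [1,6], [2,6], [2,8], [3,5], [3,8], [5,8], [6,7], [6,8], [7,8]
  2-simplices (5): [0,2,6], [0,6,7], [2,6,8], [3,5,8], [6,7,8]

so the chain groups are C_0 ≅ Z^9, C_1 ≅ Z^16, C_2 ≅ Z^5.

∂_1: C_1 → C_0 maps an edge to its endpoints' difference, ∂[p,q] = q − p.
This gives a 9×16 integer matrix of rank 8; reducing to Smith normal form yields diagonal entries (1,1,1,1,1,1,1,1).

Boundary ∂_2: C_2 → C_1 maps a triangle to the signed sum of its edges. For instance
  ∂[3,5,8] = [5,8] − [3,8] + [3,5],
  ∂[2,6,8] = [6,8] − [2,8] + [2,6].
This gives a 16×5 integer matrix of rank 5; reducing to Smith normal form yields diagonal entries (1,1,1,1,1).

From H_k ≅ ker(∂_k) / im(∂_{k+1}) we obtain:

  H_0: rank C_0 − rank ∂_1 = 9 − 8 = 1, and the invariant factors of ∂_1 are all 1, so H_0 ≅ Z.
  H_1: rank ker ∂_1 − rank ∂_2 = (16 − 8) − 5 = 3, and the invariant factors of ∂_2 are all 1, so H_1 ≅ Z^3.
  H_2: rank ker ∂_2 − rank ∂_3 = (5 − 5) − 0 = 0, and there is no ∂_3, so H_2 ≅ 0.

As a check, the Euler characteristic is 9 − 16 + 5 = -2, which agrees with 1 − 3 + 0 = -2.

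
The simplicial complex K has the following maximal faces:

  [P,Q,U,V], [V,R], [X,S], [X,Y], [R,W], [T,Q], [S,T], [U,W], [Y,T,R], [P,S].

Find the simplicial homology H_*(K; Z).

Order the vertices as P < Q < R < S < T < U < V < W < X < Y. Listing each simplex with vertices in this order, K has dimension 3 with simplices:

  0-simplices (10): P, Q, R, S, T, U, V, W, X, Y
  1-simplices (17): PQ, PS, PU, PV, QT, QU, QV, RT, RV, RW, RY, ST, SX, TY, UV, UW, XY
  2-simplices (5): PQU, PQV, PUV, QUV, RTY
  3-simplices (1): PQUV

so the chain groups are C_0 ≅ Z^10, C_1 ≅ Z^17, C_2 ≅ Z^5, C_3 ≅ Z^1.

Boundary ∂_1: C_1 → C_0 is given by ∂[p,q] = [q] − [p]. For instance
  ∂PV = V − P.
As a 10×17 matrix over Z this has rank 9, with invariant factors (1,1,1,1,1,1,1,1,1).

∂_2: C_2 → C_1 sends each 2-simplex [p,q,r] to [q,r] − [p,r] + [p,q]. For instance
  ∂QUV = UV − QV + QU,
  ∂RTY = TY − RY + RT.
As a 17×5 matrix over Z this has rank 4, with invariant factors (1,1,1,1).

The boundary map ∂_3: C_3 → C_2 sends each 3-simplex σ to the alternating sum Σ_i (−1)^i (σ with its i-th vertex removed). For instance
  ∂PQUV = QUV − PUV + PQV − PQU.
As a 5×1 matrix over Z this has rank 1, with invariant factors (1).

Reading off H_k = ker ∂_k / im ∂_{k+1}:

  H_0: rank C_0 − rank ∂_1 = 10 − 9 = 1, and the invariant factors of ∂_1 are all 1, so H_0 = Z.
  H_1: rank ker ∂_1 − rank ∂_2 = (17 − 9) − 4 = 4, and the invariant factors of ∂_2 are all 1, so H_1 = Z^4.
  H_2: rank ker ∂_2 − rank ∂_3 = (5 − 4) − 1 = 0, and the invariant factors of ∂_3 are all 1, so H_2 = 0.
  H_3: rank ker ∂_3 − rank ∂_4 = (1 − 1) − 0 = 0, and there is no ∂_4, so H_3 = 0.

H_0 ≅ Z,  H_1 ≅ Z^4,  H_2 = 0,  H_3 = 0.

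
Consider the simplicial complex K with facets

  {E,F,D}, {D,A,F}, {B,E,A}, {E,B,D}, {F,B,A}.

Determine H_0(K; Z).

We work with the vertex ordering A < B < D < E < F. The simplices of K, each written with vertices in increasing order, are:

  0-simplices (5): A, B, D, E, F
  1-simplices (10): AB, AD, AE, AF, BD, BE, BF, DE, DF, EF
  2-simplices (5): ABE, ABF, ADF, BDE, DEF

giving chain groups C_0 ≅ Z^5, C_1 ≅ Z^10, C_2 ≅ Z^5.

∂_1: C_1 → C_0 sends each edge [p,q] (with p < q) to q − p. For instance
  ∂EF = F − E.
The 5×10 boundary matrix has rank 4 and Smith normal form diag(1,1,1,1).

∂_2: C_2 → C_1 acts by ∂[p,q,r] = [q,r] − [p,r] + [p,q]. For instance
  ∂ADF = DF − AF + AD,
  ∂DEF = EF − DF + DE.
The resulting 10×5 matrix has rank 5, and its Smith normal form has invariant factors (1,1,1,1,1).

Computing H_k = (kernel of ∂_k) / (image of ∂_{k+1}):

  H_0: rank C_0 − rank ∂_1 = 5 − 4 = 1, and the invariant factors of ∂_1 are all 1, so H_0 ≅ Z.

(K is a triangulation of the Möbius band.)

H_0 ≅ Z.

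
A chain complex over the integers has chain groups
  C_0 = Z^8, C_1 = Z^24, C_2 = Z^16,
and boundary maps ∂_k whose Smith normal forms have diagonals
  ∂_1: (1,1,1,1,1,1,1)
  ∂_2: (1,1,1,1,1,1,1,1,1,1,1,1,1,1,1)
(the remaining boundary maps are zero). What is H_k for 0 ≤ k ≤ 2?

H_0 ≅ Z,  H_1 ≅ Z^2,  H_2 ≅ Z.

H_0: b_0 = 8 − 0 − 7 = 1; torsion from ∂_1 factors > 1: none. So H_0 ≅ Z.
H_1: b_1 = 24 − 7 − 15 = 2; torsion from ∂_2 factors > 1: none. So H_1 ≅ Z^2.
H_2: b_2 = 16 − 15 − 0 = 1; torsion from ∂_3 factors > 1: none. So H_2 ≅ Z.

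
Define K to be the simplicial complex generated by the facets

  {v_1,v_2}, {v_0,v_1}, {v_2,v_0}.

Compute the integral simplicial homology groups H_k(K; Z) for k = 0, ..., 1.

H_0 ≅ Z,  H_1 ≅ Z.

We work with the vertex ordering v_0 < v_1 < v_2. The simplices of K, each written with vertices in increasing order, are:

  0-simplices (3): [v_0], [v_1], [v_2]
  1-simplices (3): [v_0,v_1], [v_0,v_2], [v_1,v_2]

giving chain groups C_0 ≅ Z^3, C_1 ≅ Z^3.

∂_1: C_1 → C_0 maps an edge to its endpoints' difference, ∂[p,q] = q − p.
The 3×3 boundary matrix has rank 2 and Smith normal form diag(1,1).

Now H_k = ker ∂_k / im ∂_{k+1}, so:

  H_0: rank C_0 − rank ∂_1 = 3 − 2 = 1, and the invariant factors of ∂_1 are all 1, so H_0 = Z.
  H_1: rank ker ∂_1 − rank ∂_2 = (3 − 2) − 0 = 1, and there is no ∂_2, so H_1 = Z.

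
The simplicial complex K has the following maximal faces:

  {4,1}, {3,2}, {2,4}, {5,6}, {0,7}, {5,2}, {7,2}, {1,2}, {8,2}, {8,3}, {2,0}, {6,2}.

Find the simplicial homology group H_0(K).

H_0 ≅ Z.

K has 9 vertices, 12 edges.
rank ∂_0 = 0, rank ∂_1 = 8 ⇒ b_0 = 9 − 0 − 8 = 1; all invariant factors of ∂_1 are 1 so no torsion. So H_0 ≅ Z.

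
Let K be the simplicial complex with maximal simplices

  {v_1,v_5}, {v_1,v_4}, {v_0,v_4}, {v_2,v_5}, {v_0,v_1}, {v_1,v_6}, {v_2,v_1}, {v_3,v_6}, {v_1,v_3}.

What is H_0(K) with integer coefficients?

H_0 = Z.

Take the total order v_0 < v_1 < v_2 < v_3 < v_4 < v_5 < v_6 on the vertex set. Then K (dimension 1) consists of the simplices:

  0-simplices (7): [v_0], [v_1], [v_2], [v_3], [v_4], [v_5], [v_6]
  1-simplices (9): [v_0,v_1], [v_0,v_4], [v_1,v_2], [v_1,v_3], [v_1,v_4], [v_1,v_5], [v_1,v_6], [v_2,v_5], [v_3,v_6]

giving chain groups C_0 ≅ Z^7, C_1 ≅ Z^9.

Boundary ∂_1: C_1 → C_0 sends each edge [p,q] (with p < q) to q − p. For instance
  ∂[v_2,v_5] = [v_5] − [v_2].
This gives a 7×9 integer matrix of rank 6; reducing to Smith normal form yields diagonal entries (1,1,1,1,1,1).

Reading off H_k = ker ∂_k / im ∂_{k+1}:

  H_0: rank C_0 − rank ∂_1 = 7 − 6 = 1, and the invariant factors of ∂_1 are all 1, so H_0 ≅ Z.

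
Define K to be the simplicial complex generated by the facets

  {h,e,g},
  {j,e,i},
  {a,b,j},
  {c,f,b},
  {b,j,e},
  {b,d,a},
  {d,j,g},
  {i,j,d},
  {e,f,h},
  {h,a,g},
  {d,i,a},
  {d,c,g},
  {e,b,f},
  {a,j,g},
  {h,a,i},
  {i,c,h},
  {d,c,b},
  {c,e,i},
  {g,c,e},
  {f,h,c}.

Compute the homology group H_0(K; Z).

H_0 ≅ Z.

Take the total order a < b < c < d < e < f < g < h < i < j on the vertex set. Then K (dimension 2) consists of the simplices:

  0-simplices (10): a, b, c, d, e, f, g, h, i, j
  1-simplices (30): ab, ad, ag, ah, ai, aj, bc, bd, be, bf, bj, cd, ce, cf, cg, ch, ci, dg, di, dj, ef, eg, eh, ei, ej, fh, gh, gj, hi, ij
  2-simplices (20): abd, abj, adi, agh, agj, ahi, bcd, bcf, bef, bej, cdg, ceg, cei, cfh, chi, dgj, dij, efh, egh, eij

Hence C_0 ≅ Z^10, C_1 ≅ Z^30, C_2 ≅ Z^20.

∂_1: C_1 → C_0 sends each edge [p,q] (with p < q) to q − p.
This gives a 10×30 integer matrix of rank 9; reducing to Smith normal form yields diagonal entries (1,1,1,1,1,1,1,1,1).

Boundary ∂_2: C_2 → C_1 acts by ∂[p,q,r] = [q,r] − [p,r] + [p,q]. For instance
  ∂abj = bj − aj + ab,
  ∂ceg = eg − cg + ce.
As a 30×20 matrix over Z this has rank 20, with invariant factors (1,1,1,1,1,1,1,1,1,1,1,1,1,1,1,1,1,1,1,2).

Reading off H_k = ker ∂_k / im ∂_{k+1}:

  H_0: rank C_0 − rank ∂_1 = 10 − 9 = 1, and the invariant factors of ∂_1 are all 1, so H_0 ≅ Z.

(K is a triangulation of the Klein bottle.)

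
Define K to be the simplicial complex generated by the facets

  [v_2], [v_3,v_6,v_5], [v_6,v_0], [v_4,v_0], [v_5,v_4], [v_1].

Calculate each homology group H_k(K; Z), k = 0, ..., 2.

H_0 ≅ Z^3,  H_1 ≅ Z,  H_2 = 0.

Take the total order v_0 < v_1 < v_2 < v_3 < v_4 < v_5 < v_6 on the vertex set. Then K (dimension 2) consists of the simplices:

  0-simplices (7): [v_0], [v_1], [v_2], [v_3], [v_4], [v_5], [v_6]
  1-simplices (6): [v_0,v_4], [v_0,v_6], [v_3,v_5], [v_3,v_6], [v_4,v_5], [v_5,v_6]
  2-simplices (1): [v_3,v_5,v_6]

so the chain groups are C_0 ≅ Z^7, C_1 ≅ Z^6, C_2 ≅ Z^1.

∂_1: C_1 → C_0 maps an edge to its endpoints' difference, ∂[p,q] = q − p.
The resulting 7×6 matrix has rank 4, and its Smith normal form has invariant factors (1,1,1,1).

∂_2: C_2 → C_1 sends each 2-simplex [p,q,r] to [q,r] − [p,r] + [p,q]. For instance
  ∂[v_3,v_5,v_6] = [v_5,v_6] − [v_3,v_6] + [v_3,v_5].
As a 6×1 matrix over Z this has rank 1, with invariant factors (1).

Reading off H_k = ker ∂_k / im ∂_{k+1}:

  H_0: rank C_0 − rank ∂_1 = 7 − 4 = 3, and the invariant factors of ∂_1 are all 1, so H_0 = Z^3.
  H_1: rank ker ∂_1 − rank ∂_2 = (6 − 4) − 1 = 1, and the invariant factors of ∂_2 are all 1, so H_1 = Z.
  H_2: rank ker ∂_2 − rank ∂_3 = (1 − 1) − 0 = 0, and there is no ∂_3, so H_2 = 0.

As a check, the Euler characteristic is 7 − 6 + 1 = 2, which agrees with 3 − 1 + 0 = 2.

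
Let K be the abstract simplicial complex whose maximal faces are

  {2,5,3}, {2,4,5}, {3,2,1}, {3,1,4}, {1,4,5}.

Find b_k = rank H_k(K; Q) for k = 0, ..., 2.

Order the vertices as 1 < 2 < 3 < 4 < 5. Listing each simplex with vertices in this order, K has dimension 2 with simplices:

  0-simplices (5): [1], [2], [3], [4], [5]
  1-simplices (10): [1,2], [1,3], [1,4], [1,5], [2,3], [2,4], [2,5], [3,4], [3,5], [4,5]
  2-simplices (5): [1,2,3], [1,3,4], [1,4,5], [2,3,5], [2,4,5]

giving chain groups C_0 ≅ Z^5, C_1 ≅ Z^10, C_2 ≅ Z^5.

∂_1: C_1 → C_0 sends each edge [p,q] (with p < q) to q − p. For instance
  ∂[1,4] = [4] − [1].
The 5×10 boundary matrix has rank 4 and Smith normal form diag(1,1,1,1).

Boundary ∂_2: C_2 → C_1 acts by ∂[p,q,r] = [q,r] − [p,r] + [p,q]. For instance
  ∂[1,3,4] = [3,4] − [1,4] + [1,3],
  ∂[2,4,5] = [4,5] − [2,5] + [2,4].
As a 10×5 matrix over Z this has rank 5, with invariant factors (1,1,1,1,1).

Computing H_k = (kernel of ∂_k) / (image of ∂_{k+1}):

  H_0: rank C_0 − rank ∂_1 = 5 − 4 = 1, and the invariant factors of ∂_1 are all 1, so H_0 ≅ Z.
  H_1: rank ker ∂_1 − rank ∂_2 = (10 − 4) − 5 = 1, and the invariant factors of ∂_2 are all 1, so H_1 ≅ Z.
  H_2: rank ker ∂_2 − rank ∂_3 = (5 − 5) − 0 = 0, and there is no ∂_3, so H_2 ≅ 0.

As a check, the Euler characteristic is 5 − 10 + 5 = 0, which agrees with 1 − 1 + 0 = 0.

Hence the Betti numbers are b_0 = 1, b_1 = 1, b_2 = 0.

b_0 = 1, b_1 = 1, b_2 = 0.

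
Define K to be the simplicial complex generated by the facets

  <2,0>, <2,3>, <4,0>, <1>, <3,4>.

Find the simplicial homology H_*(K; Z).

H_0 ≅ Z^2,  H_1 ≅ Z.

K has 5 vertices, 4 edges.
rank ∂_0 = 0, rank ∂_1 = 3 ⇒ b_0 = 5 − 0 − 3 = 2; all invariant factors of ∂_1 are 1 so no torsion. So H_0 = Z^2.
rank ∂_1 = 3, rank ∂_2 = 0 ⇒ b_1 = 4 − 3 − 0 = 1. So H_1 = Z.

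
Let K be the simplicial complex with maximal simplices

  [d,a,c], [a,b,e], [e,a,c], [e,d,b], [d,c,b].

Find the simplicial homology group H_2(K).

K has 5 vertices, 10 edges, 5 triangles.
rank ∂_2 = 5, rank ∂_3 = 0 ⇒ b_2 = 5 − 5 − 0 = 0. So H_2 ≅ 0.

H_2 = 0.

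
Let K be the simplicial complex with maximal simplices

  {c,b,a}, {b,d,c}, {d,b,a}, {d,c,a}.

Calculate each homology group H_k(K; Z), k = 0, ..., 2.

H_0 = Z,  H_1 = 0,  H_2 = Z.

Take the total order a < b < c < d on the vertex set. Then K (dimension 2) consists of the simplices:

  0-simplices (4): a, b, c, d
  1-simplices (6): ab, ac, ad, bc, bd, cd
  2-simplices (4): abc, abd, acd, bcd

so the chain groups are C_0 ≅ Z^4, C_1 ≅ Z^6, C_2 ≅ Z^4.

Boundary ∂_1: C_1 → C_0 is given by ∂[p,q] = [q] − [p].
The 4×6 boundary matrix has rank 3 and Smith normal form diag(1,1,1).

∂_2: C_2 → C_1 maps a triangle to the signed sum of its edges. For instance
  ∂abc = bc − ac + ab,
  ∂abd = bd − ad + ab.
As a 6×4 matrix over Z this has rank 3, with invariant factors (1,1,1).

From H_k ≅ ker(∂_k) / im(∂_{k+1}) we obtain:

  H_0: rank C_0 − rank ∂_1 = 4 − 3 = 1, and the invariant factors of ∂_1 are all 1, so H_0 = Z.
  H_1: rank ker ∂_1 − rank ∂_2 = (6 − 3) − 3 = 0, and the invariant factors of ∂_2 are all 1, so H_1 = 0.
  H_2: rank ker ∂_2 − rank ∂_3 = (4 − 3) − 0 = 1, and there is no ∂_3, so H_2 = Z.

(K is a triangulation of the 2-sphere S^2.)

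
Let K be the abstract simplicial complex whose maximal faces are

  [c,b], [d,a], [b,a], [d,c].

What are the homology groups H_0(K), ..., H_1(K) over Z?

Order the vertices as a < b < c < d. Listing each simplex with vertices in this order, K has dimension 1 with simplices:

  0-simplices (4): a, b, c, d
  1-simplices (4): ab, ad, bc, cd

giving chain groups C_0 ≅ Z^4, C_1 ≅ Z^4.

Boundary ∂_1: C_1 → C_0 is given by ∂[p,q] = [q] − [p].
As a 4×4 matrix over Z this has rank 3, with invariant factors (1,1,1).

Computing H_k = (kernel of ∂_k) / (image of ∂_{k+1}):

  H_0: rank C_0 − rank ∂_1 = 4 − 3 = 1, and the invariant factors of ∂_1 are all 1, so H_0 ≅ Z.
  H_1: rank ker ∂_1 − rank ∂_2 = (4 − 3) − 0 = 1, and there is no ∂_2, so H_1 ≅ Z.

As a check, the Euler characteristic is 4 − 4 = 0, which agrees with 1 − 1 = 0.

H_0 ≅ Z,  H_1 ≅ Z.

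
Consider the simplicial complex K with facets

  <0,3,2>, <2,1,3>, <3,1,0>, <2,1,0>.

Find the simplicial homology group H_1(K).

We work with the vertex ordering 0 < 1 < 2 < 3. The simplices of K, each written with vertices in increasing order, are:

  0-simplices (4): [0], [1], [2], [3]
  1-simplices (6): [0,1], [0,2], [0,3], [1,2], [1,3], [2,3]
  2-simplices (4): [0,1,2], [0,1,3], [0,2,3], [1,2,3]

Hence C_0 ≅ Z^4, C_1 ≅ Z^6, C_2 ≅ Z^4.

Boundary ∂_1: C_1 → C_0 maps an edge to its endpoints' difference, ∂[p,q] = q − p.
As a 4×6 matrix over Z this has rank 3, with invariant factors (1,1,1).

∂_2: C_2 → C_1 maps a triangle to the signed sum of its edges. For instance
  ∂[0,1,3] = [1,3] − [0,3] + [0,1],
  ∂[1,2,3] = [2,3] − [1,3] + [1,2].
This gives a 6×4 integer matrix of rank 3; reducing to Smith normal form yields diagonal entries (1,1,1).

Now H_k = ker ∂_k / im ∂_{k+1}, so:

  H_1: rank ker ∂_1 − rank ∂_2 = (6 − 3) − 3 = 0, and the invariant factors of ∂_2 are all 1, so H_1 ≅ 0.

(K is a triangulation of the 2-sphere S^2.)

H_1 ≅ 0.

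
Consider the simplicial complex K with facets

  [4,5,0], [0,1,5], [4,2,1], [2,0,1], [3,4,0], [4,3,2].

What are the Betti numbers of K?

b_0 = 1, b_1 = 1, b_2 = 0.

K has 6 vertices, 12 edges, 6 triangles.
rank ∂_0 = 0, rank ∂_1 = 5 ⇒ b_0 = 6 − 0 − 5 = 1; all invariant factors of ∂_1 are 1 so no torsion. So H_0 = Z.
rank ∂_1 = 5, rank ∂_2 = 6 ⇒ b_1 = 12 − 5 − 6 = 1; all invariant factors of ∂_2 are 1 so no torsion. So H_1 = Z.
rank ∂_2 = 6, rank ∂_3 = 0 ⇒ b_2 = 6 − 6 − 0 = 0. So H_2 = 0.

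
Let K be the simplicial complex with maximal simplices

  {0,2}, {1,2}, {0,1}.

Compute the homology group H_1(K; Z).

K has 3 vertices, 3 edges.
rank ∂_1 = 2, rank ∂_2 = 0 ⇒ b_1 = 3 − 2 − 0 = 1. So H_1 = Z.

H_1 ≅ Z.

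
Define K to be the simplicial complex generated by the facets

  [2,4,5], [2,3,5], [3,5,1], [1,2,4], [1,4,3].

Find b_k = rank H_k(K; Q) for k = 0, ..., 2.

Order the vertices as 1 < 2 < 3 < 4 < 5. Listing each simplex with vertices in this order, K has dimension 2 with simplices:

  0-simplices (5): [1], [2], [3], [4], [5]
  1-simplices (10): [1,2], [1,3], [1,4], [1,5], [2,3], [2,4], [2,5], [3,4], [3,5], [4,5]
  2-simplices (5): [1,2,4], [1,3,4], [1,3,5], [2,3,5], [2,4,5]

giving chain groups C_0 ≅ Z^5, C_1 ≅ Z^10, C_2 ≅ Z^5.

∂_1: C_1 → C_0 maps an edge to its endpoints' difference, ∂[p,q] = q − p.
As a 5×10 matrix over Z this has rank 4, with invariant factors (1,1,1,1).

The boundary map ∂_2: C_2 → C_1 acts by ∂[p,q,r] = [q,r] − [p,r] + [p,q]. For instance
  ∂[2,3,5] = [3,5] − [2,5] + [2,3],
  ∂[1,3,4] = [3,4] − [1,4] + [1,3].
The resulting 10×5 matrix has rank 5, and its Smith normal form has invariant factors (1,1,1,1,1).

Reading off H_k = ker ∂_k / im ∂_{k+1}:

  H_0: rank C_0 − rank ∂_1 = 5 − 4 = 1, and the invariant factors of ∂_1 are all 1, so H_0 ≅ Z.
  H_1: rank ker ∂_1 − rank ∂_2 = (10 − 4) − 5 = 1, and the invariant factors of ∂_2 are all 1, so H_1 ≅ Z.
  H_2: rank ker ∂_2 − rank ∂_3 = (5 − 5) − 0 = 0, and there is no ∂_3, so H_2 ≅ 0.

(K is a triangulation of the Möbius band.)

Hence the Betti numbers are b_0 = 1, b_1 = 1, b_2 = 0.

b_0 = 1, b_1 = 1, b_2 = 0.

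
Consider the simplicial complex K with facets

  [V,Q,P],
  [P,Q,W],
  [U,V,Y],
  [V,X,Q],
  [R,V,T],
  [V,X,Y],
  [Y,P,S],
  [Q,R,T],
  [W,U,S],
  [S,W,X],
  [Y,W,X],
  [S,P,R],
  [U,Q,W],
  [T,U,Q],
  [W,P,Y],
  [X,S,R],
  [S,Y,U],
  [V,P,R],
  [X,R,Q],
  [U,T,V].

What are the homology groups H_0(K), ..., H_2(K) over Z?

We work with the vertex ordering P < Q < R < S < T < U < V < W < X < Y. The simplices of K, each written with vertices in increasing order, are:

  0-simplices (10): P, Q, R, S, T, U, V, W, X, Y
  1-simplices (30): PQ, PR, PS, PV, PW, PY, QR, QT, QU, QV, QW, QX, RS, RT, RV, RX, SU, SW, SX, SY, TU, TV, UV, UW, UY, VX, VY, WX, WY, XY
  2-simplices (20): PQV, PQW, PRS, PRV, PSY, PWY, QRT, QRX, QTU, QUW, QVX, RSX, RTV, SUW, SUY, SWX, TUV, UVY, VXY, WXY

Hence C_0 ≅ Z^10, C_1 ≅ Z^30, C_2 ≅ Z^20.

∂_1: C_1 → C_0 sends each edge [p,q] (with p < q) to q − p. For instance
  ∂PV = V − P.
The 10×30 boundary matrix has rank 9 and Smith normal form diag(1,1,1,1,1,1,1,1,1).

∂_2: C_2 → C_1 sends each 2-simplex [p,q,r] to [q,r] − [p,r] + [p,q]. For instance
  ∂SUW = UW − SW + SU,
  ∂QRT = RT − QT + QR.
This gives a 30×20 integer matrix of rank 20; reducing to Smith normal form yields diagonal entries (1,1,1,1,1,1,1,1,1,1,1,1,1,1,1,1,1,1,1,2).

Now H_k = ker ∂_k / im ∂_{k+1}, so:

  H_0: rank C_0 − rank ∂_1 = 10 − 9 = 1, and the invariant factors of ∂_1 are all 1, so H_0 = Z.
  H_1: rank ker ∂_1 − rank ∂_2 = (30 − 9) − 20 = 1, and ∂_2 has invariant factor 2 > 1, so H_1 = Z ⊕ Z/2Z.
  H_2: rank ker ∂_2 − rank ∂_3 = (20 − 20) − 0 = 0, and there is no ∂_3, so H_2 = 0.

As a check, the Euler characteristic is 10 − 30 + 20 = 0, which agrees with 1 − 1 + 0 = 0.

H_0 ≅ Z,  H_1 ≅ Z ⊕ Z/2Z,  H_2 = 0.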